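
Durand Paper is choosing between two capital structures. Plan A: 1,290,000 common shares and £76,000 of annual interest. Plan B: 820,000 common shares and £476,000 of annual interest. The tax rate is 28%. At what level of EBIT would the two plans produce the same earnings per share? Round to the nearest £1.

£1,173,872

At indifference, (EBIT − 76,000)(1 − t)/1,290,000 = (EBIT − 476,000)(1 − t)/820,000.
Cancelling (1 − t) and cross-multiplying: 820,000·(EBIT − 76,000) = 1,290,000·(EBIT − 476,000).
EBIT × (1,290,000 − 820,000) = 476,000 × 1,290,000 − 76,000 × 820,000 = 551,720,000,000, so EBIT = 551,720,000,000 ÷ 470,000 = 1,173,872.34.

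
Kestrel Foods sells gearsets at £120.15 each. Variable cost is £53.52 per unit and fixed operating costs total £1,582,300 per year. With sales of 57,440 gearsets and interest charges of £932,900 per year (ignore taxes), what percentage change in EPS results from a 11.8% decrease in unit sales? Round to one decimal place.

-34.4%

Contribution at this volume is 57,440 × £66.63 = £3,827,227.20.
EBIT = £3,827,227.20 − £1,582,300 = £2,244,927.20.
After interest of £932,900.00, pre-tax earnings = £1,312,027.20.
DCL = total CM / (EBIT − I) = £3,827,227.20 / £1,312,027.20 = 2.9170.
%ΔEPS = DCL × %ΔSales = 2.9170 × -11.8% = -34.4%.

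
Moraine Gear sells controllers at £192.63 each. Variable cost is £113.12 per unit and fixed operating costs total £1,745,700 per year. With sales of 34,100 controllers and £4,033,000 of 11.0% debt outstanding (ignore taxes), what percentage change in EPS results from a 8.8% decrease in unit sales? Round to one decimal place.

At 34,100 units, contribution = 34,100 × £79.51 = £2,711,291.00.
EBIT = £2,711,291.00 − £1,745,700 = £965,591.00.
After interest of £443,630.00, pre-tax earnings = £521,961.00.
DCL = total CM / (EBIT − I) = £2,711,291.00 / £521,961.00 = 5.1944.
%ΔEPS = DCL × %ΔSales = 5.1944 × -8.8% = -45.7%.

-45.7%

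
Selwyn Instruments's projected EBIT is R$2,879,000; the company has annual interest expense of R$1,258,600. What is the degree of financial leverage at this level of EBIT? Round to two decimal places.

Annual interest charges come to R$1,258,600.00.
DFL = EBIT ÷ (EBIT − I) = R$2,879,000 ÷ (R$2,879,000 − R$1,258,600.00) = R$2,879,000 ÷ R$1,620,400.00 = 1.7767.

1.78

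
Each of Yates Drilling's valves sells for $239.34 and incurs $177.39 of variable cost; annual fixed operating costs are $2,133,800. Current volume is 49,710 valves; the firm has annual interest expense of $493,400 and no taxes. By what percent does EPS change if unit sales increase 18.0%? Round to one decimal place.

Total contribution margin = 49,710 × $61.95 = $3,079,534.50.
EBIT = $3,079,534.50 − $2,133,800 = $945,734.50.
Interest = $493,400.00, so EBIT − I = $452,334.50.
DCL = total CM / (EBIT − I) = $3,079,534.50 / $452,334.50 = 6.8081.
EPS therefore changes by 6.8081 × (+18.0%) = +122.5%.

+122.5%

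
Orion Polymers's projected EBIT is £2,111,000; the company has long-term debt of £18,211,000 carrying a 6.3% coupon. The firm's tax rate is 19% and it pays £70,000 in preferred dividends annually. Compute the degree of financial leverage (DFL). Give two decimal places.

Annual interest charges come to £1,147,293.00.
Pre-tax preferred-dividend burden = £70,000 ÷ (1 − 0.19) = £86,419.75.
DFL = EBIT ÷ [EBIT − I − D_p/(1−t)] = £2,111,000 ÷ [£2,111,000 − £1,147,293.00 − £86,419.75] = £2,111,000 ÷ £877,287.25 = 2.4063.

2.41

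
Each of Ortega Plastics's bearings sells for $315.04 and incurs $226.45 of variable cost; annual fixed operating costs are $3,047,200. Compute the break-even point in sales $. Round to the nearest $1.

Contribution margin per unit = $315.04 − $226.45 = $88.59, a CM ratio of $88.59 ÷ $315.04 = 0.2812.
Break-even sales = FC ÷ CM ratio = $3,047,200 × $315.04 / $88.59 = $10,836,323.

$10,836,323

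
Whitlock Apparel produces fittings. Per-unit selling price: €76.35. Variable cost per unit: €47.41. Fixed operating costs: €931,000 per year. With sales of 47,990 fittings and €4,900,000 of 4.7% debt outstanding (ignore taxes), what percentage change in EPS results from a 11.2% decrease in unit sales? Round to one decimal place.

-68.4%

Total contribution margin = 47,990 × €28.94 = €1,388,830.60.
Operating income = contribution − fixed costs = €1,388,830.60 − €931,000 = €457,830.60.
Interest = €230,300.00, so EBIT − I = €227,530.60.
Degree of combined leverage = contribution ÷ (EBIT − I) = €1,388,830.60 ÷ €227,530.60 = 6.1039.
EPS therefore changes by 6.1039 × (-11.2%) = -68.4%.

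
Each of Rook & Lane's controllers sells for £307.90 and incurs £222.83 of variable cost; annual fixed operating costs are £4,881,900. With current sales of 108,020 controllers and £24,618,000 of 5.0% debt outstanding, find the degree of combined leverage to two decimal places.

2.99

At 108,020 units, contribution = 108,020 × £85.07 = £9,189,261.40.
Subtracting fixed costs: EBIT = £9,189,261.40 − £4,881,900 = £4,307,361.40. Interest = £1,230,900.00, so EBIT − I = £3,076,461.40.
DCL = contribution ÷ (EBIT − I) = £9,189,261.40 ÷ £3,076,461.40 = 2.9870.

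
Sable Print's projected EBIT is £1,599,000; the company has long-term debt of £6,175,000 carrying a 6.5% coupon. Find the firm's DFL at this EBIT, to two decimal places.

1.34

Annual interest charges come to £401,375.00.
Degree of financial leverage = EBIT / (EBIT − interest) = £1,599,000 / £1,197,625.00 = 1.3351.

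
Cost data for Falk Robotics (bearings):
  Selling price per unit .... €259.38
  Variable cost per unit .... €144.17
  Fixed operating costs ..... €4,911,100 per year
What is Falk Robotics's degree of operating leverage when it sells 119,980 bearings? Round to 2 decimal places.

1.55

Contribution at this volume is 119,980 × €115.21 = €13,822,895.80.
EBIT = €13,822,895.80 − €4,911,100 = €8,911,795.80.
DOL = contribution ÷ EBIT = €13,822,895.80 ÷ €8,911,795.80 = 1.5511.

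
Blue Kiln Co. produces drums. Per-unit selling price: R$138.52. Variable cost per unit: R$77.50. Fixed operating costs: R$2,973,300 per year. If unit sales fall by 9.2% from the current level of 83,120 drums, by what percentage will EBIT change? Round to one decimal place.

Contribution at this volume is 83,120 × R$61.02 = R$5,071,982.40.
EBIT = R$5,071,982.40 − R$2,973,300 = R$2,098,682.40.
Degree of operating leverage = R$5,071,982.40 / R$2,098,682.40 = 2.4167.
%ΔEBIT = DOL × %ΔSales = 2.4167 × -9.2% = -22.2%.

-22.2%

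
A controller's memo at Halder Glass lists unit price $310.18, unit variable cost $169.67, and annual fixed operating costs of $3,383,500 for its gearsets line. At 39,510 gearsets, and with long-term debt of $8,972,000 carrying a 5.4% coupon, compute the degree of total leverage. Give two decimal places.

3.30

Total contribution margin = 39,510 × $140.51 = $5,551,550.10.
Operating income = contribution − fixed costs = $5,551,550.10 − $3,383,500 = $2,168,050.10. Interest = $484,488.00.
DOL = $5,551,550.10 ÷ $2,168,050.10 = 2.5606; DFL = $2,168,050.10 ÷ $1,683,562.10 = 1.2878.
Combined leverage = 2.5606 × 1.2878 = 3.2975.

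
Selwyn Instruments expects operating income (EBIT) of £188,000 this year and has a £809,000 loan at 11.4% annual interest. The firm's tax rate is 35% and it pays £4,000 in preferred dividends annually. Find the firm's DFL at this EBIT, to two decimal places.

Annual interest charges come to £92,226.00.
Pre-tax preferred-dividend burden = £4,000 ÷ (1 − 0.35) = £6,153.85.
DFL = EBIT ÷ [EBIT − I − D_p/(1−t)] = £188,000 ÷ [£188,000 − £92,226.00 − £6,153.85] = £188,000 ÷ £89,620.15 = 2.0977.

2.10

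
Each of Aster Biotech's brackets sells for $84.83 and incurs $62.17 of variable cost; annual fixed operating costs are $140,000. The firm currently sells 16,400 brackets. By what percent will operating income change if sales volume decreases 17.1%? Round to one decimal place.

At 16,400 units, contribution = 16,400 × $22.66 = $371,624.00.
Operating income = contribution − fixed costs = $371,624.00 − $140,000 = $231,624.00.
DOL = contribution ÷ EBIT = $371,624.00 ÷ $231,624.00 = 1.6044.
So EBIT moves 1.6044 × (-17.1%) = -27.4%.

-27.4%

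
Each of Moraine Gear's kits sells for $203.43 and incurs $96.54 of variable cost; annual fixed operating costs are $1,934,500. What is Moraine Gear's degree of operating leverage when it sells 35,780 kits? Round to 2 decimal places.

2.02

Total contribution margin = 35,780 × $106.89 = $3,824,524.20.
EBIT = $3,824,524.20 − $1,934,500 = $1,890,024.20.
DOL = contribution ÷ EBIT = $3,824,524.20 ÷ $1,890,024.20 = 2.0235.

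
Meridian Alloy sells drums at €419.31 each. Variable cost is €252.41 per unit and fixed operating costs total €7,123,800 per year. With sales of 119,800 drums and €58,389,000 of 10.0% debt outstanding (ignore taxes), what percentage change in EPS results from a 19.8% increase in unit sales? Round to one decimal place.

+56.3%

At 119,800 units, contribution = 119,800 × €166.90 = €19,994,620.00.
Subtracting fixed costs: EBIT = €19,994,620.00 − €7,123,800 = €12,870,820.00.
After interest of €5,838,900.00, pre-tax earnings = €7,031,920.00.
DCL = total CM / (EBIT − I) = €19,994,620.00 / €7,031,920.00 = 2.8434.
%ΔEPS = DCL × %ΔSales = 2.8434 × +19.8% = +56.3%.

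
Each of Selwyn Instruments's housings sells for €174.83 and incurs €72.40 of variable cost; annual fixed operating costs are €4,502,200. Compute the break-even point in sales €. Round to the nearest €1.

CM per unit = €174.83 − €72.40 = €102.43; CM ratio = €102.43 / €174.83 = 0.5859.
Break-even revenue = fixed costs × price ÷ CM = €4,502,200 × €174.83 ÷ €102.43 = €7,684,464.

€7,684,464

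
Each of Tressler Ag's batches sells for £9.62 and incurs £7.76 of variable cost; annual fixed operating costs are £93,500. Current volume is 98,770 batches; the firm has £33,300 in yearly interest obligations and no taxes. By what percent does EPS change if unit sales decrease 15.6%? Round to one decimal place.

At 98,770 units, contribution = 98,770 × £1.86 = £183,712.20.
EBIT = £183,712.20 − £93,500 = £90,212.20.
Interest = £33,300.00, so EBIT − I = £56,912.20.
Degree of combined leverage = contribution ÷ (EBIT − I) = £183,712.20 ÷ £56,912.20 = 3.2280.
EPS therefore changes by 3.2280 × (-15.6%) = -50.4%.

-50.4%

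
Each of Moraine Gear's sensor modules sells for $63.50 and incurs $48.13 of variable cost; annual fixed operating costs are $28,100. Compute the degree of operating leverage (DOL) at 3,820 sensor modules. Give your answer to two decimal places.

1.92

Total contribution margin = 3,820 × $15.37 = $58,713.40.
Subtracting fixed costs: EBIT = $58,713.40 − $28,100 = $30,613.40.
DOL = contribution ÷ EBIT = $58,713.40 ÷ $30,613.40 = 1.9179.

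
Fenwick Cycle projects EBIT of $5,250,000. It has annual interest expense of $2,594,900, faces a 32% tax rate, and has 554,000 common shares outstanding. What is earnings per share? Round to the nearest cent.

Pre-tax income = $5,250,000 − $2,594,900.00 = $2,655,100.00.
Net income = $2,655,100.00 × (1 − 0.32) = $1,805,468.00.
EPS = $1,805,468.00 ÷ 554,000 = $3.26.

$3.26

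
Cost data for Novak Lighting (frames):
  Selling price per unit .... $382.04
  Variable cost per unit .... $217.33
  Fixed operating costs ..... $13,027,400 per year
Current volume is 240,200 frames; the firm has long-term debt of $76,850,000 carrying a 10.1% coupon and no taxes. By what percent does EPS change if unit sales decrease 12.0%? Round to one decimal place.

-25.3%

Contribution at this volume is 240,200 × $164.71 = $39,563,342.00.
Operating income = contribution − fixed costs = $39,563,342.00 − $13,027,400 = $26,535,942.00.
Interest = $7,761,850.00, so EBIT − I = $18,774,092.00.
DCL = total CM / (EBIT − I) = $39,563,342.00 / $18,774,092.00 = 2.1073.
EPS therefore changes by 2.1073 × (-12.0%) = -25.3%.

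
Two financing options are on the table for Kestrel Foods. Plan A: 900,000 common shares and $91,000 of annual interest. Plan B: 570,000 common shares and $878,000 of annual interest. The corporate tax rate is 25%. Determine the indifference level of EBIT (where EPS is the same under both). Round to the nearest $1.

Set EPS_A = EPS_B: (EBIT − $91,000)(1 − 0.25) ÷ 900,000 = (EBIT − $878,000)(1 − 0.25) ÷ 570,000.
Cancelling (1 − t) and cross-multiplying: 570,000·(EBIT − 91,000) = 900,000·(EBIT − 878,000).
EBIT × (900,000 − 570,000) = 878,000 × 900,000 − 91,000 × 570,000 = 738,330,000,000, so EBIT = 738,330,000,000 ÷ 330,000 = 2,237,363.64.

$2,237,364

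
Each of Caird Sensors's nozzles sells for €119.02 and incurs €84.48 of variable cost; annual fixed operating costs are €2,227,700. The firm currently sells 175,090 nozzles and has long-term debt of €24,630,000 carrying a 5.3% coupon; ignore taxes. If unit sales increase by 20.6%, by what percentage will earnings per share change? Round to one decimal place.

+49.5%

At 175,090 units, contribution = 175,090 × €34.54 = €6,047,608.60.
Operating income = contribution − fixed costs = €6,047,608.60 − €2,227,700 = €3,819,908.60.
Interest = €1,305,390.00, so EBIT − I = €2,514,518.60.
Degree of combined leverage = contribution ÷ (EBIT − I) = €6,047,608.60 ÷ €2,514,518.60 = 2.4051.
%ΔEPS = DCL × %ΔSales = 2.4051 × +20.6% = +49.5%.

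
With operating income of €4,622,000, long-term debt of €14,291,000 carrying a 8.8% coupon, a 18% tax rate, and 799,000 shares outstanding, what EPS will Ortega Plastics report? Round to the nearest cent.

Pre-tax income = €4,622,000 − €1,257,608.00 = €3,364,392.00.
Net income = €3,364,392.00 × (1 − 0.18) = €2,758,801.44.
EPS = €2,758,801.44 ÷ 799,000 = €3.45.

€3.45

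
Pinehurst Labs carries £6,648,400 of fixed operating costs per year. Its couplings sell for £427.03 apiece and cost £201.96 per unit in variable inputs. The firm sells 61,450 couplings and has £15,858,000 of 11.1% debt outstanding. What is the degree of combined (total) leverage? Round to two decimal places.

2.55

Total contribution margin = 61,450 × £225.07 = £13,830,551.50.
Subtracting fixed costs: EBIT = £13,830,551.50 − £6,648,400 = £7,182,151.50. Interest = £1,760,238.00, so EBIT − I = £5,421,913.50.
DCL = contribution ÷ (EBIT − I) = £13,830,551.50 ÷ £5,421,913.50 = 2.5509.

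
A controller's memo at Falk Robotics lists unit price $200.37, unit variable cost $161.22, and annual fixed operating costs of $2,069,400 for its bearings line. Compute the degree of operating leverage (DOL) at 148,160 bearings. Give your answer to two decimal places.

At 148,160 units, contribution = 148,160 × $39.15 = $5,800,464.00.
Subtracting fixed costs: EBIT = $5,800,464.00 − $2,069,400 = $3,731,064.00.
Degree of operating leverage = $5,800,464.00 / $3,731,064.00 = 1.5546.

1.55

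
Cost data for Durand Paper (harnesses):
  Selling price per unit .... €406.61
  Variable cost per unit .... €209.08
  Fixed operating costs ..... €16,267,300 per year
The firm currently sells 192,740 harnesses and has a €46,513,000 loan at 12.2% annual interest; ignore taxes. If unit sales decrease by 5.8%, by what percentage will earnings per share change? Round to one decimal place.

-13.7%

Contribution at this volume is 192,740 × €197.53 = €38,071,932.20.
EBIT = €38,071,932.20 − €16,267,300 = €21,804,632.20.
Interest = €5,674,586.00, so EBIT − I = €16,130,046.20.
DCL = total CM / (EBIT − I) = €38,071,932.20 / €16,130,046.20 = 2.3603.
EPS therefore changes by 2.3603 × (-5.8%) = -13.7%.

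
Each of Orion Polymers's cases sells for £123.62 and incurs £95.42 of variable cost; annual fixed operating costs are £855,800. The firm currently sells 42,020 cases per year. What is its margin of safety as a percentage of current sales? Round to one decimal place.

27.8%

Contribution margin per unit = £123.62 − £95.42 = £28.20. Break-even units = £855,800 ÷ £28.20 = 30,347.52; break-even revenue = 30,347.52 × £123.62 = £3,751,560.14.
Current sales = 42,020 × £123.62 = £5,194,512.40.
Margin of safety = (£5,194,512.40 − £3,751,560.14) ÷ £5,194,512.40 = 27.8%.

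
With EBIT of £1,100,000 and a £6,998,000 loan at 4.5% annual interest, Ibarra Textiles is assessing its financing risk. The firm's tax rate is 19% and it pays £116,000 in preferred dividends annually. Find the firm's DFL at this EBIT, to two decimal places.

Annual interest charges come to £314,910.00.
Preferred dividends grossed up pre-tax: £116,000 / (1 − 0.19) = £143,209.88.
DFL = EBIT ÷ [EBIT − I − D_p/(1−t)] = £1,100,000 ÷ [£1,100,000 − £314,910.00 − £143,209.88] = £1,100,000 ÷ £641,880.12 = 1.7137.

1.71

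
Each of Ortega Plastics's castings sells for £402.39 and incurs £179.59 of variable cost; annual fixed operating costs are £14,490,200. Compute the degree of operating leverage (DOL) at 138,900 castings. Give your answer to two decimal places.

1.88

Contribution at this volume is 138,900 × £222.80 = £30,946,920.00.
Subtracting fixed costs: EBIT = £30,946,920.00 − £14,490,200 = £16,456,720.00.
So DOL = total CM / EBIT = £30,946,920.00 / £16,456,720.00 = 1.8805.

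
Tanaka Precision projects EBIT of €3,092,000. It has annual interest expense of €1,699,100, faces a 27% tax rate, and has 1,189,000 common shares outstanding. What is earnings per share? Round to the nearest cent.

Pre-tax income = €3,092,000 − €1,699,100.00 = €1,392,900.00.
After tax at 27%: net income = €1,392,900.00 × 0.73 = €1,016,817.00.
EPS = €1,016,817.00 ÷ 1,189,000 = €0.86.

€0.86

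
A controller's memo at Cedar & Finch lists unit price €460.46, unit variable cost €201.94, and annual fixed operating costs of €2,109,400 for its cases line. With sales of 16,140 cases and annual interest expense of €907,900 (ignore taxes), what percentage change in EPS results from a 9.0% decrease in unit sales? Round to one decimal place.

At 16,140 units, contribution = 16,140 × €258.52 = €4,172,512.80.
EBIT = €4,172,512.80 − €2,109,400 = €2,063,112.80.
After interest of €907,900.00, pre-tax earnings = €1,155,212.80.
Degree of combined leverage = contribution ÷ (EBIT − I) = €4,172,512.80 ÷ €1,155,212.80 = 3.6119.
EPS therefore changes by 3.6119 × (-9.0%) = -32.5%.

-32.5%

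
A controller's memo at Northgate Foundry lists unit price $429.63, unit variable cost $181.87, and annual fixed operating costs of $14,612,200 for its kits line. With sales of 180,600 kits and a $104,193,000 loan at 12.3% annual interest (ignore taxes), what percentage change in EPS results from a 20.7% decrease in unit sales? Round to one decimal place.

-53.5%

At 180,600 units, contribution = 180,600 × $247.76 = $44,745,456.00.
Operating income = contribution − fixed costs = $44,745,456.00 − $14,612,200 = $30,133,256.00.
After interest of $12,815,739.00, pre-tax earnings = $17,317,517.00.
DCL = total CM / (EBIT − I) = $44,745,456.00 / $17,317,517.00 = 2.5838.
EPS therefore changes by 2.5838 × (-20.7%) = -53.5%.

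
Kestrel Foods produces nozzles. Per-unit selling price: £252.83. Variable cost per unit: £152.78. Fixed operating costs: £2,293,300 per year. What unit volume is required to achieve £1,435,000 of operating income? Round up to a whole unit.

Contribution margin per unit = £252.83 − £152.78 = £100.05.
Units = (FC + target) / CM = (£2,293,300 + £1,435,000) / £100.05 = 37,264.37, so 37,265 nozzles.

37,265 nozzles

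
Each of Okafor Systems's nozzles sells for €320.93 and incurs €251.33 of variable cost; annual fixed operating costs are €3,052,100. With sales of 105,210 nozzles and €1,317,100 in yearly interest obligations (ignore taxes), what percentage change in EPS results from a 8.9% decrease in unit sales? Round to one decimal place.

Contribution at this volume is 105,210 × €69.60 = €7,322,616.00.
Operating income = contribution − fixed costs = €7,322,616.00 − €3,052,100 = €4,270,516.00.
Interest = €1,317,100.00, so EBIT − I = €2,953,416.00.
DCL = total CM / (EBIT − I) = €7,322,616.00 / €2,953,416.00 = 2.4794.
EPS therefore changes by 2.4794 × (-8.9%) = -22.1%.

-22.1%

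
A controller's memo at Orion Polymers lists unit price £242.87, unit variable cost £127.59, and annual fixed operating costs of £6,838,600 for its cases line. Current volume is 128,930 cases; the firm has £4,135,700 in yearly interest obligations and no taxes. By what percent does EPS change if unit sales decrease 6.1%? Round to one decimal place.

At 128,930 units, contribution = 128,930 × £115.28 = £14,863,050.40.
Subtracting fixed costs: EBIT = £14,863,050.40 − £6,838,600 = £8,024,450.40.
Interest = £4,135,700.00, so EBIT − I = £3,888,750.40.
Degree of combined leverage = contribution ÷ (EBIT − I) = £14,863,050.40 ÷ £3,888,750.40 = 3.8221.
%ΔEPS = DCL × %ΔSales = 3.8221 × -6.1% = -23.3%.

-23.3%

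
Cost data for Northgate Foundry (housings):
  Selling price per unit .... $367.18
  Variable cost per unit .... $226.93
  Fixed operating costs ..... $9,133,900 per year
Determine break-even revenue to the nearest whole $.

CM per unit = $367.18 − $226.93 = $140.25; CM ratio = $140.25 / $367.18 = 0.3820.
Break-even sales = FC ÷ CM ratio = $9,133,900 × $367.18 / $140.25 = $23,912,908.

$23,912,908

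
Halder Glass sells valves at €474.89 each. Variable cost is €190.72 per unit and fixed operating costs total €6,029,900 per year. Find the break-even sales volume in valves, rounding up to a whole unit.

Unit CM = price − variable cost = €474.89 − €190.72 = €284.17.
Units to break even: €6,029,900 ÷ €284.17 = 21,219.34, rounded up to 21,220.

21,220 valves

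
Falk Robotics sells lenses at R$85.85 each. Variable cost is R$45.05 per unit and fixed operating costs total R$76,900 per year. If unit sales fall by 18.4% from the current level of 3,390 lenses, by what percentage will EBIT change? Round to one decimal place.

Contribution at this volume is 3,390 × R$40.80 = R$138,312.00.
Subtracting fixed costs: EBIT = R$138,312.00 − R$76,900 = R$61,412.00.
Degree of operating leverage = R$138,312.00 / R$61,412.00 = 2.2522.
%ΔEBIT = DOL × %ΔSales = 2.2522 × -18.4% = -41.4%.

-41.4%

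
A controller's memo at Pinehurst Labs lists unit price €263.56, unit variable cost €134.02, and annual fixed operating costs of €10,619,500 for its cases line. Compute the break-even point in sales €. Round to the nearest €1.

CM per unit = €263.56 − €134.02 = €129.54; CM ratio = €129.54 / €263.56 = 0.4915.
Break-even sales = FC ÷ CM ratio = €10,619,500 × €263.56 / €129.54 = €21,606,264.

€21,606,264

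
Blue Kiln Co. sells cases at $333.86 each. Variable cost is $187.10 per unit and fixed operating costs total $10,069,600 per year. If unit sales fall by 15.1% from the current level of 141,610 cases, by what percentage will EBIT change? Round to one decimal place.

-29.3%

Contribution at this volume is 141,610 × $146.76 = $20,782,683.60.
Subtracting fixed costs: EBIT = $20,782,683.60 − $10,069,600 = $10,713,083.60.
Degree of operating leverage = $20,782,683.60 / $10,713,083.60 = 1.9399.
So EBIT moves 1.9399 × (-15.1%) = -29.3%.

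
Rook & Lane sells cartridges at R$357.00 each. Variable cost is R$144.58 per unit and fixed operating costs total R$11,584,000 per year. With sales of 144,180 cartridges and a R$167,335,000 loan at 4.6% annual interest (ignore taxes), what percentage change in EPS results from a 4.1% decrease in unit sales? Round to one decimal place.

-11.1%

Total contribution margin = 144,180 × R$212.42 = R$30,626,715.60.
Operating income = contribution − fixed costs = R$30,626,715.60 − R$11,584,000 = R$19,042,715.60.
Interest = R$7,697,410.00, so EBIT − I = R$11,345,305.60.
DCL = total CM / (EBIT − I) = R$30,626,715.60 / R$11,345,305.60 = 2.6995.
%ΔEPS = DCL × %ΔSales = 2.6995 × -4.1% = -11.1%.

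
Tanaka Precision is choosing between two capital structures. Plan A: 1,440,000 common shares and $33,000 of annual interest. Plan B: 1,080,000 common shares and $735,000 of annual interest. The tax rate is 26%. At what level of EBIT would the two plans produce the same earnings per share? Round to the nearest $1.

At indifference, (EBIT − 33,000)(1 − t)/1,440,000 = (EBIT − 735,000)(1 − t)/1,080,000.
Cancelling (1 − t) and cross-multiplying: 1,080,000·(EBIT − 33,000) = 1,440,000·(EBIT − 735,000).
EBIT × (1,440,000 − 1,080,000) = 735,000 × 1,440,000 − 33,000 × 1,080,000 = 1,022,760,000,000, so EBIT = 1,022,760,000,000 ÷ 360,000 = 2,841,000.00.

$2,841,000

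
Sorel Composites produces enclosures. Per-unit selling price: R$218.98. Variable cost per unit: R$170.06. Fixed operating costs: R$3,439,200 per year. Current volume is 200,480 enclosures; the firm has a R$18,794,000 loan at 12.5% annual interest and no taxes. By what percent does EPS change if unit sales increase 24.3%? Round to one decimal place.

At 200,480 units, contribution = 200,480 × R$48.92 = R$9,807,481.60.
Operating income = contribution − fixed costs = R$9,807,481.60 − R$3,439,200 = R$6,368,281.60.
Interest = R$2,349,250.00, so EBIT − I = R$4,019,031.60.
Degree of combined leverage = contribution ÷ (EBIT − I) = R$9,807,481.60 ÷ R$4,019,031.60 = 2.4403.
%ΔEPS = DCL × %ΔSales = 2.4403 × +24.3% = +59.3%.

+59.3%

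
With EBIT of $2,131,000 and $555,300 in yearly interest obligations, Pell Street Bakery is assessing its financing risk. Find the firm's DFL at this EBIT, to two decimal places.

1.35

Annual interest charges come to $555,300.00.
Degree of financial leverage = EBIT / (EBIT − interest) = $2,131,000 / $1,575,700.00 = 1.3524.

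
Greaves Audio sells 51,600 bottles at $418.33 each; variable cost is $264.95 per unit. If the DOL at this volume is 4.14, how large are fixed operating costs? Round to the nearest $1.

$6,002,715

Contribution at this volume is 51,600 × $153.38 = $7,914,408.00.
Since DOL = CM ÷ EBIT, EBIT = $7,914,408.00 ÷ 4.14 = $1,911,692.75.
Fixed costs = CM − EBIT = $7,914,408.00 − $1,911,692.75 = $6,002,715.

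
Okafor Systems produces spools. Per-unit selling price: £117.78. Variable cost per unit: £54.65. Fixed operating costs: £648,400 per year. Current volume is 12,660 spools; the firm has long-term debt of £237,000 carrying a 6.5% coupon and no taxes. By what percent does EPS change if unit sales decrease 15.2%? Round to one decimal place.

Total contribution margin = 12,660 × £63.13 = £799,225.80.
EBIT = £799,225.80 − £648,400 = £150,825.80.
Interest = £15,405.00, so EBIT − I = £135,420.80.
DCL = total CM / (EBIT − I) = £799,225.80 / £135,420.80 = 5.9018.
EPS therefore changes by 5.9018 × (-15.2%) = -89.7%.

-89.7%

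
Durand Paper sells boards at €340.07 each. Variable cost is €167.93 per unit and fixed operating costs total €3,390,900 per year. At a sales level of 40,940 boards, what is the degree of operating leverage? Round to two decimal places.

At 40,940 units, contribution = 40,940 × €172.14 = €7,047,411.60.
Operating income = contribution − fixed costs = €7,047,411.60 − €3,390,900 = €3,656,511.60.
DOL = contribution ÷ EBIT = €7,047,411.60 ÷ €3,656,511.60 = 1.9274.

1.93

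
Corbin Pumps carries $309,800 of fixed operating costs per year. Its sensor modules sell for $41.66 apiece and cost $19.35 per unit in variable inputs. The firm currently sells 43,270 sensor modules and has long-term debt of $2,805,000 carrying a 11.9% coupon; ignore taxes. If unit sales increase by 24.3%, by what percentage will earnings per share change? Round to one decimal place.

Total contribution margin = 43,270 × $22.31 = $965,353.70.
EBIT = $965,353.70 − $309,800 = $655,553.70.
After interest of $333,795.00, pre-tax earnings = $321,758.70.
Degree of combined leverage = contribution ÷ (EBIT − I) = $965,353.70 ÷ $321,758.70 = 3.0002.
EPS therefore changes by 3.0002 × (+24.3%) = +72.9%.

+72.9%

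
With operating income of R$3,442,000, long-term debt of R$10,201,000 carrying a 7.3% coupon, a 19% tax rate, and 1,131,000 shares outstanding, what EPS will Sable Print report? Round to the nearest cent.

Interest = R$744,673.00, so EBT = R$3,442,000 − R$744,673.00 = R$2,697,327.00.
Net income = R$2,697,327.00 × (1 − 0.19) = R$2,184,834.87.
EPS = R$2,184,834.87 ÷ 1,131,000 = R$1.93.

R$1.93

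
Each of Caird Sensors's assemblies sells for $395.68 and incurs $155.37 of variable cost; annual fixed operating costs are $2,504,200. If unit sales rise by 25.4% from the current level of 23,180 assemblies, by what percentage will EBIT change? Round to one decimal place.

Contribution at this volume is 23,180 × $240.31 = $5,570,385.80.
Operating income = contribution − fixed costs = $5,570,385.80 − $2,504,200 = $3,066,185.80.
DOL = contribution ÷ EBIT = $5,570,385.80 ÷ $3,066,185.80 = 1.8167.
Operating income changes by 1.8167 × +25.4% = +46.1%.

+46.1%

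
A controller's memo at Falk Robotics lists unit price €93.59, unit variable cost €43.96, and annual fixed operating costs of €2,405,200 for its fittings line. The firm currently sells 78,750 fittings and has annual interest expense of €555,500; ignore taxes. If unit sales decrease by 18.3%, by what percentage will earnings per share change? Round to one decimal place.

Total contribution margin = 78,750 × €49.63 = €3,908,362.50.
Subtracting fixed costs: EBIT = €3,908,362.50 − €2,405,200 = €1,503,162.50.
After interest of €555,500.00, pre-tax earnings = €947,662.50.
DCL = total CM / (EBIT − I) = €3,908,362.50 / €947,662.50 = 4.1242.
EPS therefore changes by 4.1242 × (-18.3%) = -75.5%.

-75.5%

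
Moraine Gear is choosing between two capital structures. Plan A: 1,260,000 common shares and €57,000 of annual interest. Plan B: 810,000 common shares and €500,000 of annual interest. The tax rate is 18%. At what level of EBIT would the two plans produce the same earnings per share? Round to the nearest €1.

Set EPS_A = EPS_B: (EBIT − €57,000)(1 − 0.18) ÷ 1,260,000 = (EBIT − €500,000)(1 − 0.18) ÷ 810,000.
The (1 − t) factor cancels: (EBIT − 57,000) × 810,000 = (EBIT − 500,000) × 1,260,000.
Solving, EBIT = (500,000·1,260,000 − 57,000·810,000) / (1,260,000 − 810,000) = 583,830,000,000 / 450,000 = 1,297,400.00.

€1,297,400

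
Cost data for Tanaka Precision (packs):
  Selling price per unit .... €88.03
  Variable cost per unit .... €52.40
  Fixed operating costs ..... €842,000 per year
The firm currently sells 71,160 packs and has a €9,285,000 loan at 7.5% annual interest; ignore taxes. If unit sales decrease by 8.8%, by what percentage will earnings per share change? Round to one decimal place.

-22.4%

At 71,160 units, contribution = 71,160 × €35.63 = €2,535,430.80.
EBIT = €2,535,430.80 − €842,000 = €1,693,430.80.
After interest of €696,375.00, pre-tax earnings = €997,055.80.
Degree of combined leverage = contribution ÷ (EBIT − I) = €2,535,430.80 ÷ €997,055.80 = 2.5429.
%ΔEPS = DCL × %ΔSales = 2.5429 × -8.8% = -22.4%.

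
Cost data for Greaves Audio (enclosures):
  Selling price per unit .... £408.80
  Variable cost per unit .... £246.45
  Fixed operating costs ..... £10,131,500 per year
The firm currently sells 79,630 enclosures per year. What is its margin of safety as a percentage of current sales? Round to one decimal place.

21.6%

Unit CM = price − variable cost = £408.80 − £246.45 = £162.35. Break-even units = £10,131,500 ÷ £162.35 = 62,405.30; break-even revenue = 62,405.30 × £408.80 = £25,511,285.49.
Current sales = 79,630 × £408.80 = £32,552,744.00.
Margin of safety = (£32,552,744.00 − £25,511,285.49) ÷ £32,552,744.00 = 21.6%.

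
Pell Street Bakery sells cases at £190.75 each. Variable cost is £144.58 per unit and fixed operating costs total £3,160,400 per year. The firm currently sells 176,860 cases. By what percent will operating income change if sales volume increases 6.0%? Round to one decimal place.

+9.8%

Total contribution margin = 176,860 × £46.17 = £8,165,626.20.
Subtracting fixed costs: EBIT = £8,165,626.20 − £3,160,400 = £5,005,226.20.
DOL = contribution ÷ EBIT = £8,165,626.20 ÷ £5,005,226.20 = 1.6314.
%ΔEBIT = DOL × %ΔSales = 1.6314 × +6.0% = +9.8%.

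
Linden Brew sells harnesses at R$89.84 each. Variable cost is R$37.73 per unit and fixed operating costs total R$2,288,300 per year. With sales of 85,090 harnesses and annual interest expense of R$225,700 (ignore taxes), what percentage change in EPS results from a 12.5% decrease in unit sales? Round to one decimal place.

-28.9%

Total contribution margin = 85,090 × R$52.11 = R$4,434,039.90.
Subtracting fixed costs: EBIT = R$4,434,039.90 − R$2,288,300 = R$2,145,739.90.
Interest = R$225,700.00, so EBIT − I = R$1,920,039.90.
DCL = total CM / (EBIT − I) = R$4,434,039.90 / R$1,920,039.90 = 2.3093.
%ΔEPS = DCL × %ΔSales = 2.3093 × -12.5% = -28.9%.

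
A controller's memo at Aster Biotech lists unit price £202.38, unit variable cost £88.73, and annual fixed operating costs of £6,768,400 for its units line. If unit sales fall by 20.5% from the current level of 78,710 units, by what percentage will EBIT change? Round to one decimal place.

-84.2%

Contribution at this volume is 78,710 × £113.65 = £8,945,391.50.
EBIT = £8,945,391.50 − £6,768,400 = £2,176,991.50.
So DOL = total CM / EBIT = £8,945,391.50 / £2,176,991.50 = 4.1091.
So EBIT moves 4.1091 × (-20.5%) = -84.2%.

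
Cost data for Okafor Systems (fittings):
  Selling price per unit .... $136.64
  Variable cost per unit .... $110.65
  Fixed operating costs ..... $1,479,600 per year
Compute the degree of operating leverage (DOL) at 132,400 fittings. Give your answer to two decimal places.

Contribution at this volume is 132,400 × $25.99 = $3,441,076.00.
Subtracting fixed costs: EBIT = $3,441,076.00 − $1,479,600 = $1,961,476.00.
DOL = contribution ÷ EBIT = $3,441,076.00 ÷ $1,961,476.00 = 1.7543.

1.75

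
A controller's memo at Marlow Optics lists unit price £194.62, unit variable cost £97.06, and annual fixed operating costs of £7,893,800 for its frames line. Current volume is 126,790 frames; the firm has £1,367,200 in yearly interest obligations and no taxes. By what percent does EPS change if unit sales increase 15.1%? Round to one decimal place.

Contribution at this volume is 126,790 × £97.56 = £12,369,632.40.
Subtracting fixed costs: EBIT = £12,369,632.40 − £7,893,800 = £4,475,832.40.
After interest of £1,367,200.00, pre-tax earnings = £3,108,632.40.
DCL = total CM / (EBIT − I) = £12,369,632.40 / £3,108,632.40 = 3.9791.
EPS therefore changes by 3.9791 × (+15.1%) = +60.1%.

+60.1%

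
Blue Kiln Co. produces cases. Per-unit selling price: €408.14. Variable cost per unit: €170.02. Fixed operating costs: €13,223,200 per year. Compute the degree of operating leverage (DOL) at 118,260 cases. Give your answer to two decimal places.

1.89

Total contribution margin = 118,260 × €238.12 = €28,160,071.20.
Operating income = contribution − fixed costs = €28,160,071.20 − €13,223,200 = €14,936,871.20.
Degree of operating leverage = €28,160,071.20 / €14,936,871.20 = 1.8853.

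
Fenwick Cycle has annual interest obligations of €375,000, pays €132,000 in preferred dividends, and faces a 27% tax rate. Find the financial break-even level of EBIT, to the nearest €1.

Preferred dividends are paid after tax, so their pre-tax equivalent is €132,000 ÷ (1 − 0.27) = €180,821.92.
Financial break-even EBIT = interest + D_p ÷ (1 − t) = €375,000 + €180,821.92 = €555,821.92.

€555,822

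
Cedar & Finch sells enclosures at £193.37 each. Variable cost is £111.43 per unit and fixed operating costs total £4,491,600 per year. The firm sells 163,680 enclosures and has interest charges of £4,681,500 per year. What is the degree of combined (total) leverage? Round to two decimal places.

Contribution at this volume is 163,680 × £81.94 = £13,411,939.20.
EBIT = £13,411,939.20 − £4,491,600 = £8,920,339.20. Interest = £4,681,500.00.
DOL = £13,411,939.20 ÷ £8,920,339.20 = 1.5035; DFL = £8,920,339.20 ÷ £4,238,839.20 = 2.1044.
Combined leverage = 1.5035 × 2.1044 = 3.1640.

3.16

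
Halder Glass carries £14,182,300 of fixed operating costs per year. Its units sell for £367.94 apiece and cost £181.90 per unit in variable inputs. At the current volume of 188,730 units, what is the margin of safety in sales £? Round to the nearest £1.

£41,392,319

Unit CM = price − variable cost = £367.94 − £181.90 = £186.04. Break-even units = £14,182,300 ÷ £186.04 = 76,232.53; break-even revenue = 76,232.53 × £367.94 = £28,048,997.32.
Actual sales revenue = 188,730 × £367.94 = £69,441,316.20.
Margin of safety = £69,441,316.20 − £28,048,997.32 = £41,392,319.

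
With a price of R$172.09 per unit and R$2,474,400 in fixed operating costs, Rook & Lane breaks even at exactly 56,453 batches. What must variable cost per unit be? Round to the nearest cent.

At break-even, FC = Q × (P − VC), so P − VC = R$2,474,400 ÷ 56,453 = R$43.8312.
Variable cost per unit = R$172.09 − R$43.8312 = R$128.26.

R$128.26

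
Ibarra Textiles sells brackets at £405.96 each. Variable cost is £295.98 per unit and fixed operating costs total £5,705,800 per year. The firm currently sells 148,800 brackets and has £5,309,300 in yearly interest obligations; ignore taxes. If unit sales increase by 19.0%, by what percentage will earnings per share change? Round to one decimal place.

+58.1%

Total contribution margin = 148,800 × £109.98 = £16,365,024.00.
Operating income = contribution − fixed costs = £16,365,024.00 − £5,705,800 = £10,659,224.00.
Interest = £5,309,300.00, so EBIT − I = £5,349,924.00.
Degree of combined leverage = contribution ÷ (EBIT − I) = £16,365,024.00 ÷ £5,349,924.00 = 3.0589.
EPS therefore changes by 3.0589 × (+19.0%) = +58.1%.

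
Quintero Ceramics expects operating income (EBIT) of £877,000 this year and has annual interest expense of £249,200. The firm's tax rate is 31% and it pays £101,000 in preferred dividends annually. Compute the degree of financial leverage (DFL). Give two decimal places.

1.82

Interest = £249,200.00.
Pre-tax preferred-dividend burden = £101,000 ÷ (1 − 0.31) = £146,376.81.
DFL = EBIT ÷ [EBIT − I − D_p/(1−t)] = £877,000 ÷ [£877,000 − £249,200.00 − £146,376.81] = £877,000 ÷ £481,423.19 = 1.8217.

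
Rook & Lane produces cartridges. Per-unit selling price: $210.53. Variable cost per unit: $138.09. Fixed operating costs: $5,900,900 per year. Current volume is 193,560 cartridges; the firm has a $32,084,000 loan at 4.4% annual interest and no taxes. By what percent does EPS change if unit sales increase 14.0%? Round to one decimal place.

+29.3%

Total contribution margin = 193,560 × $72.44 = $14,021,486.40.
EBIT = $14,021,486.40 − $5,900,900 = $8,120,586.40.
After interest of $1,411,696.00, pre-tax earnings = $6,708,890.40.
DCL = total CM / (EBIT − I) = $14,021,486.40 / $6,708,890.40 = 2.0900.
EPS therefore changes by 2.0900 × (+14.0%) = +29.3%.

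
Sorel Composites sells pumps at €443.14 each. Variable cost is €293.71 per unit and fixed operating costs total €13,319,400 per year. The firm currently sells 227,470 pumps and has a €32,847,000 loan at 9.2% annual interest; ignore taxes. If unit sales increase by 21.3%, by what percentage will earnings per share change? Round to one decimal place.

+41.0%

At 227,470 units, contribution = 227,470 × €149.43 = €33,990,842.10.
Operating income = contribution − fixed costs = €33,990,842.10 − €13,319,400 = €20,671,442.10.
Interest = €3,021,924.00, so EBIT − I = €17,649,518.10.
Degree of combined leverage = contribution ÷ (EBIT − I) = €33,990,842.10 ÷ €17,649,518.10 = 1.9259.
%ΔEPS = DCL × %ΔSales = 1.9259 × +21.3% = +41.0%.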